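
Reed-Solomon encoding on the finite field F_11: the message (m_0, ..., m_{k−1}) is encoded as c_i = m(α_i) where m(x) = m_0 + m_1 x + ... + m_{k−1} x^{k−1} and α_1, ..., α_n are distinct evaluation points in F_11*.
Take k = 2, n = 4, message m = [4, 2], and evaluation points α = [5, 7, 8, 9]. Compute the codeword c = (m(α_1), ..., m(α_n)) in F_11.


c = [3, 7, 9, 0]

Message polynomial: m(x) = 4 + 2·x (mod 11).
For each evaluation point α_i, compute m(α_i) mod 11:
  α_1 = 5: Horner steps 2 → 3, so m(5) = 3.
  α_2 = 7: Horner steps 2 → 7, so m(7) = 7.
  α_3 = 8: Horner steps 2 → 9, so m(8) = 9.
  α_4 = 9: Horner steps 2 → 0, so m(9) = 0.
Codeword c = [3, 7, 9, 0] ∈ F_11^4.


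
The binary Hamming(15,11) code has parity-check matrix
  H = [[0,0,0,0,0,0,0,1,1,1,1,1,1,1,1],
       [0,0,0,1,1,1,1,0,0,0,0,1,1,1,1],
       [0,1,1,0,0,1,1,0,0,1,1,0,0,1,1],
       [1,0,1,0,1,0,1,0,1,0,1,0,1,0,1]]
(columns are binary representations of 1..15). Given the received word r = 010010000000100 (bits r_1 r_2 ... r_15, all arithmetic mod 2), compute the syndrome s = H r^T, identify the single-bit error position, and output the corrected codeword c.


s = (1, 0, 1, 0)^T, error position = 10, corrected codeword c = 010010000100100

Compute s = H r^T mod 2 one row at a time:
  s_1 = 0 + 0 + 0 + 0 + 0 + 1 + 0 + 0 = 1 ≡ 1 (mod 2).
  s_2 = 0 + 1 + 0 + 0 + 0 + 1 + 0 + 0 = 2 ≡ 0 (mod 2).
  s_3 = 1 + 0 + 0 + 0 + 0 + 0 + 0 + 0 = 1 ≡ 1 (mod 2).
  s_4 = 0 + 0 + 1 + 0 + 0 + 0 + 1 + 0 = 2 ≡ 0 (mod 2).
s = (1, 0, 1, 0)^T — this equals column 10 of H (binary 1010), so error is at position 10.
Correct: flip bit 10 of r = 010010000000100 to get c = 010010000100100.


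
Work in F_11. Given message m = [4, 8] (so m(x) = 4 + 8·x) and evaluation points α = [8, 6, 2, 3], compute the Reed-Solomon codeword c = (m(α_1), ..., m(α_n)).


c = [2, 8, 9, 6]

Message polynomial: m(x) = 4 + 8·x (mod 11).
For each evaluation point α_i, compute m(α_i) mod 11:
  α_1 = 8: Horner steps 8 → 2, so m(8) = 2.
  α_2 = 6: Horner steps 8 → 8, so m(6) = 8.
  α_3 = 2: Horner steps 8 → 9, so m(2) = 9.
  α_4 = 3: Horner steps 8 → 6, so m(3) = 6.
Codeword c = [2, 8, 9, 6] ∈ F_11^4.


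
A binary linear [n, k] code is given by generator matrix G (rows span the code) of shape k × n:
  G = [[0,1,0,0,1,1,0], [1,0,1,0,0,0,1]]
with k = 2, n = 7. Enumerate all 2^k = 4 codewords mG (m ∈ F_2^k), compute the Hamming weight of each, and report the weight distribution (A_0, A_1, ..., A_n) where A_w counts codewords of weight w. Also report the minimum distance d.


Weight distribution: A_0 = 1, A_3 = 2, A_6 = 1. Minimum distance d = 3.

Enumerate all 2^2 = 4 messages m ∈ F_2^2.
For each, compute codeword c = mG in F_2^7, then tally its weight.
  m = 00 → c = 0000000, weight = 0.
  m = 10 → c = 0100110, weight = 3.
  m = 01 → c = 1010001, weight = 3.
  m = 11 → c = 1110111, weight = 6.
Tally weights:
  weight 0: 1 codewords.
  weight 3: 2 codewords.
  weight 6: 1 codewords.
Minimum distance d = smallest w > 0 with A_w > 0 = 3.
Sanity: Σ A_w = 4 = 2^2 = 4 ✓.


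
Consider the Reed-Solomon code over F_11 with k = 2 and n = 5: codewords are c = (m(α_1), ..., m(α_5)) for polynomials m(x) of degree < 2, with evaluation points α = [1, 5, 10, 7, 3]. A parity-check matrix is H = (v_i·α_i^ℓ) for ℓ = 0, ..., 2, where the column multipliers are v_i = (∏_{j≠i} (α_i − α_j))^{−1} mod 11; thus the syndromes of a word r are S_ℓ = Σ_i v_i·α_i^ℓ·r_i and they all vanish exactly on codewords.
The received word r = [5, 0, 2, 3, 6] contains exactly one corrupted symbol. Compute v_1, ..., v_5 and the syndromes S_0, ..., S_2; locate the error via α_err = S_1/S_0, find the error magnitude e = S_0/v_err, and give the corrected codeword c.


S = (1, 3, 9), error at position 5, error magnitude e = 9, c = [5, 0, 2, 3, 8].

Step 1: column multipliers v_i = (∏_{j≠i}(α_i − α_j))^{−1} mod 11.
  i = 1 (α = 1): (1−5)(1−10)(1−7)(1−3) = (−4)·(−9)·(−6)·(−2) = 432 ≡ 3, so v_1 = 3^{−1} = 4 (mod 11).
  i = 2 (α = 5): (5−1)(5−10)(5−7)(5−3) = 4·(−5)·(−2)·2 = 80 ≡ 3, so v_2 = 3^{−1} = 4 (mod 11).
  i = 3 (α = 10): (10−1)(10−5)(10−7)(10−3) = 9·5·3·7 = 945 ≡ 10, so v_3 = 10^{−1} = 10 (mod 11).
  i = 4 (α = 7): (7−1)(7−5)(7−10)(7−3) = 6·2·(−3)·4 = −144 ≡ 10, so v_4 = 10^{−1} = 10 (mod 11).
  i = 5 (α = 3): (3−1)(3−5)(3−10)(3−7) = 2·(−2)·(−7)·(−4) = −112 ≡ 9, so v_5 = 9^{−1} = 5 (mod 11).
  v = [4, 4, 10, 10, 5].
Step 2: syndromes of r = [5, 0, 2, 3, 6] (all sums mod 11).
  S_0 = Σ v_i r_i = 4·5 + 4·0 + 10·2 + 10·3 + 5·6 = 100 ≡ 1.
  S_1 = Σ v_i α_i r_i = 4·1·5 + 4·5·0 + 10·10·2 + 10·7·3 + 5·3·6 = 520 ≡ 3.
  α_i^2 mod 11 = [1, 3, 1, 5, 9].
  S_2 = Σ v_i α_i^2 r_i = 4·1·5 + 4·3·0 + 10·1·2 + 10·5·3 + 5·9·6 = 460 ≡ 9.
  S = (1, 3, 9) ≠ 0, so r is not a codeword (an error is present).
Step 3: locate the error. For a single error e at position i, S_ℓ = v_i·e·α_i^ℓ, so α_err = S_1/S_0.
  S_0^{−1} = 1^{−1} = 1 (mod 11), so α_err = 3·1 = 3 ≡ 3 = α_5. Error position i = 5.
  Consistency check: S_2/S_1 = 9·4 = 36 ≡ 3 = α_err ✓ (single-error assumption holds).
Step 4: error magnitude e = S_0/v_5 = S_0·∏_{j≠5}(α_5 − α_j) = 1·9 = 9 ≡ 9 (mod 11).
Step 5: correct position 5: c_5 = r_5 − e = 6 − 9 ≡ 8 (mod 11). Hence c = [5, 0, 2, 3, 8].
  Check: interpolating c through the α_i gives m(x) = 9 + 7·x (degree < 2) with m(α_i) = c_i for every i, so c is indeed a codeword.


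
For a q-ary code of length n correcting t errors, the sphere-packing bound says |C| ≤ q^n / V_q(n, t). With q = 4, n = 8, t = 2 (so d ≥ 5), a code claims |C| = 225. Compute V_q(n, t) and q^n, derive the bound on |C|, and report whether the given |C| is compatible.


V_q(n, t) = 277, q^n = 65536, Hamming bound = 236, |C| = 225 ≤ bound (satisfied).

Step 1: Compute V_q(n, t) = Σ_{j=0}^2 C(n, j) (q−1)^j.
  j = 0: C(8,0)·(3)^0 = 1·1 = 1.
  j = 1: C(8,1)·(3)^1 = 8·3 = 24.
  j = 2: C(8,2)·(3)^2 = 28·9 = 252.
  V_q(n, t) = 1 + 24 + 252 = 277.
Step 2: q^n = 4^8 = 65536.
Step 3: Hamming bound ⌊q^n / V_q(n,t)⌋ = ⌊65536/277⌋ = 236.
Step 4: Compare |C| = 225 to 236: satisfied.
The claimed |C| lies below the Hamming bound.


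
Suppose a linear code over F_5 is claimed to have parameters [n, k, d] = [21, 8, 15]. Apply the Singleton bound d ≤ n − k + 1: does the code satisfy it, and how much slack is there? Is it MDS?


Singleton RHS = n − k + 1 = 14, slack = -1, bound violated (no such code; not MDS).

Singleton bound: d ≤ n − k + 1.
Here n = 21, k = 8, so n − k + 1 = 14.
Given d = 15, check d ≤ 14: NO.
Slack = (n − k + 1) − d = -1.
The slack is negative: d = 15 exceeds n − k + 1 = 14 by 1, so the Singleton bound is violated and no linear [21, 8, 15]_5 code can exist. In particular it is not MDS (MDS requires d = n − k + 1 exactly).
Description: the claimed parameters are [21, 8, 15]_5; such a code would be impossible (violates the Singleton bound).


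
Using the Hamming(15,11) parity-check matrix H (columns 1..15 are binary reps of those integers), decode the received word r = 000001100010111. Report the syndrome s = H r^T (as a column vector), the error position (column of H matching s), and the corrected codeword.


s = (0, 1, 1, 0)^T, error position = 6, corrected codeword c = 000000100010111

Compute s = H r^T mod 2 one row at a time:
  s_1 = 0 + 0 + 0 + 1 + 0 + 1 + 1 + 1 = 4 ≡ 0 (mod 2).
  s_2 = 0 + 0 + 1 + 1 + 0 + 1 + 1 + 1 = 5 ≡ 1 (mod 2).
  s_3 = 0 + 0 + 1 + 1 + 0 + 1 + 1 + 1 = 5 ≡ 1 (mod 2).
  s_4 = 0 + 0 + 0 + 1 + 0 + 1 + 1 + 1 = 4 ≡ 0 (mod 2).
s = (0, 1, 1, 0)^T — this equals column 6 of H (binary 0110), so error is at position 6.
Correct: flip bit 6 of r = 000001100010111 to get c = 000000100010111.


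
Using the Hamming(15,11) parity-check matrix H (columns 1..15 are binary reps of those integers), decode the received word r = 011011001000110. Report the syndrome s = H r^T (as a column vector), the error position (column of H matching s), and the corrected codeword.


s = (1, 0, 0, 0)^T, error position = 8, corrected codeword c = 011011011000110

Compute s = H r^T mod 2 one row at a time:
  s_1 = 0 + 1 + 0 + 0 + 0 + 1 + 1 + 0 = 3 ≡ 1 (mod 2).
  s_2 = 0 + 1 + 1 + 0 + 0 + 1 + 1 + 0 = 4 ≡ 0 (mod 2).
  s_3 = 1 + 1 + 1 + 0 + 0 + 0 + 1 + 0 = 4 ≡ 0 (mod 2).
  s_4 = 0 + 1 + 1 + 0 + 1 + 0 + 1 + 0 = 4 ≡ 0 (mod 2).
s = (1, 0, 0, 0)^T — this equals column 8 of H (binary 1000), so error is at position 8.
Correct: flip bit 8 of r = 011011001000110 to get c = 011011011000110.


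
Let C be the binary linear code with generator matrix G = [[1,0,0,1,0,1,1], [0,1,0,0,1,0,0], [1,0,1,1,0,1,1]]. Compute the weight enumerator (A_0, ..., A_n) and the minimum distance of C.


Weight distribution: A_0 = 1, A_1 = 1, A_2 = 1, A_3 = 1, A_4 = 1, A_5 = 1, A_6 = 1, A_7 = 1. Minimum distance d = 1.

Enumerate all 2^3 = 8 messages m ∈ F_2^3.
For each, compute codeword c = mG in F_2^7, then tally its weight.
  m = 000 → c = 0000000, weight = 0.
  m = 100 → c = 1001011, weight = 4.
  m = 010 → c = 0100100, weight = 2.
  m = 110 → c = 1101111, weight = 6.
  m = 001 → c = 1011011, weight = 5.
  m = 101 → c = 0010000, weight = 1.
  m = 011 → c = 1111111, weight = 7.
  m = 111 → c = 0110100, weight = 3.
Tally weights:
  weight 0: 1 codewords.
  weight 1: 1 codewords.
  weight 2: 1 codewords.
  weight 3: 1 codewords.
  weight 4: 1 codewords.
  weight 5: 1 codewords.
  weight 6: 1 codewords.
  weight 7: 1 codewords.
Minimum distance d = smallest w > 0 with A_w > 0 = 1.
Sanity: Σ A_w = 8 = 2^3 = 8 ✓.


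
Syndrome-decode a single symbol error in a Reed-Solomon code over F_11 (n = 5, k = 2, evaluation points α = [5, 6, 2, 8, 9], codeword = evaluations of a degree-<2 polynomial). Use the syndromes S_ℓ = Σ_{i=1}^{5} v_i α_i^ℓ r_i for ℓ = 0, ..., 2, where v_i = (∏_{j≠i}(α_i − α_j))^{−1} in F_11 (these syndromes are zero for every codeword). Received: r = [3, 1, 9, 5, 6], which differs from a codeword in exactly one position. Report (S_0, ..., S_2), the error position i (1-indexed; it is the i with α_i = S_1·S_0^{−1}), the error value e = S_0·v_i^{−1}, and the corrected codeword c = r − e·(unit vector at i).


S = (1, 8, 9), error at position 4, error magnitude e = 8, c = [3, 1, 9, 8, 6].

Step 1: column multipliers v_i = (∏_{j≠i}(α_i − α_j))^{−1} mod 11.
  i = 1 (α = 5): (5−6)(5−2)(5−8)(5−9) = (−1)·3·(−3)·(−4) = −36 ≡ 8, so v_1 = 8^{−1} = 7 (mod 11).
  i = 2 (α = 6): (6−5)(6−2)(6−8)(6−9) = 1·4·(−2)·(−3) = 24 ≡ 2, so v_2 = 2^{−1} = 6 (mod 11).
  i = 3 (α = 2): (2−5)(2−6)(2−8)(2−9) = (−3)·(−4)·(−6)·(−7) = 504 ≡ 9, so v_3 = 9^{−1} = 5 (mod 11).
  i = 4 (α = 8): (8−5)(8−6)(8−2)(8−9) = 3·2·6·(−1) = −36 ≡ 8, so v_4 = 8^{−1} = 7 (mod 11).
  i = 5 (α = 9): (9−5)(9−6)(9−2)(9−8) = 4·3·7·1 = 84 ≡ 7, so v_5 = 7^{−1} = 8 (mod 11).
  v = [7, 6, 5, 7, 8].
Step 2: syndromes of r = [3, 1, 9, 5, 6] (all sums mod 11).
  S_0 = Σ v_i r_i = 7·3 + 6·1 + 5·9 + 7·5 + 8·6 = 155 ≡ 1.
  S_1 = Σ v_i α_i r_i = 7·5·3 + 6·6·1 + 5·2·9 + 7·8·5 + 8·9·6 = 943 ≡ 8.
  α_i^2 mod 11 = [3, 3, 4, 9, 4].
  S_2 = Σ v_i α_i^2 r_i = 7·3·3 + 6·3·1 + 5·4·9 + 7·9·5 + 8·4·6 = 768 ≡ 9.
  S = (1, 8, 9) ≠ 0, so r is not a codeword (an error is present).
Step 3: locate the error. For a single error e at position i, S_ℓ = v_i·e·α_i^ℓ, so α_err = S_1/S_0.
  S_0^{−1} = 1^{−1} = 1 (mod 11), so α_err = 8·1 = 8 ≡ 8 = α_4. Error position i = 4.
  Consistency check: S_2/S_1 = 9·7 = 63 ≡ 8 = α_err ✓ (single-error assumption holds).
Step 4: error magnitude e = S_0/v_4 = S_0·∏_{j≠4}(α_4 − α_j) = 1·8 = 8 ≡ 8 (mod 11).
Step 5: correct position 4: c_4 = r_4 − e = 5 − 8 ≡ 8 (mod 11). Hence c = [3, 1, 9, 8, 6].
  Check: interpolating c through the α_i gives m(x) = 2 + 9·x (degree < 2) with m(α_i) = c_i for every i, so c is indeed a codeword.


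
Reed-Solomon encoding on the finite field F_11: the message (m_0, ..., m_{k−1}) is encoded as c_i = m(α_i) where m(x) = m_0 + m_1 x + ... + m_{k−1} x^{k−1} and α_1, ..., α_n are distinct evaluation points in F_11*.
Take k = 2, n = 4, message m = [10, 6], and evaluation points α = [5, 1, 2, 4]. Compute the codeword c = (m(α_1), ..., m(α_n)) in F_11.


c = [7, 5, 0, 1]

Message polynomial: m(x) = 10 + 6·x (mod 11).
For each evaluation point α_i, compute m(α_i) mod 11:
  α_1 = 5: Horner steps 6 → 7, so m(5) = 7.
  α_2 = 1: Horner steps 6 → 5, so m(1) = 5.
  α_3 = 2: Horner steps 6 → 0, so m(2) = 0.
  α_4 = 4: Horner steps 6 → 1, so m(4) = 1.
Codeword c = [7, 5, 0, 1] ∈ F_11^4.


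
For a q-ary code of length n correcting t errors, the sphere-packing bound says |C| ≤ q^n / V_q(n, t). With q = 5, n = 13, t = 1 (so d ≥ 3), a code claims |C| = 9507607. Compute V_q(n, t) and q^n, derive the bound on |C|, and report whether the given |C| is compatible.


V_q(n, t) = 53, q^n = 1220703125, Hamming bound = 23032134, |C| = 9507607 ≤ bound (satisfied).

Step 1: Compute V_q(n, t) = Σ_{j=0}^1 C(n, j) (q−1)^j.
  j = 0: C(13,0)·(4)^0 = 1·1 = 1.
  j = 1: C(13,1)·(4)^1 = 13·4 = 52.
  V_q(n, t) = 1 + 52 = 53.
Step 2: q^n = 5^13 = 1220703125.
Step 3: Hamming bound ⌊q^n / V_q(n,t)⌋ = ⌊1220703125/53⌋ = 23032134.
Step 4: Compare |C| = 9507607 to 23032134: satisfied.
The claimed |C| lies below the Hamming bound.


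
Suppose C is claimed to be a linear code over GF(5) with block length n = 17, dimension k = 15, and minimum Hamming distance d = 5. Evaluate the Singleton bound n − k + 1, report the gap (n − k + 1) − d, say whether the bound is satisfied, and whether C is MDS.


Singleton RHS = n − k + 1 = 3, slack = -2, bound violated (no such code; not MDS).

Singleton bound: d ≤ n − k + 1.
Here n = 17, k = 15, so n − k + 1 = 3.
Given d = 5, check d ≤ 3: NO.
Slack = (n − k + 1) − d = -2.
The slack is negative: d = 5 exceeds n − k + 1 = 3 by 2, so the Singleton bound is violated and no linear [17, 15, 5]_5 code can exist. In particular it is not MDS (MDS requires d = n − k + 1 exactly).
Description: the claimed parameters are [17, 15, 5]_5; such a code would be impossible (violates the Singleton bound).


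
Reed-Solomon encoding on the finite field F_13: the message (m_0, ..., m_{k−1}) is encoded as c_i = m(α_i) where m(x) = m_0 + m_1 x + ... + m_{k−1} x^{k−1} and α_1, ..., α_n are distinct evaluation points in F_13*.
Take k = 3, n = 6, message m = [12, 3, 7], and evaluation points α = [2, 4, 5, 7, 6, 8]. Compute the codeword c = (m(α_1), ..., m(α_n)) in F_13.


c = [7, 6, 7, 12, 9, 3]

Message polynomial: m(x) = 12 + 3·x + 7·x^2 (mod 13).
For each evaluation point α_i, compute m(α_i) mod 13:
  α_1 = 2: Horner steps 7 → 4 → 7, so m(2) = 7.
  α_2 = 4: Horner steps 7 → 5 → 6, so m(4) = 6.
  α_3 = 5: Horner steps 7 → 12 → 7, so m(5) = 7.
  α_4 = 7: Horner steps 7 → 0 → 12, so m(7) = 12.
  α_5 = 6: Horner steps 7 → 6 → 9, so m(6) = 9.
  α_6 = 8: Horner steps 7 → 7 → 3, so m(8) = 3.
Codeword c = [7, 6, 7, 12, 9, 3] ∈ F_13^6.


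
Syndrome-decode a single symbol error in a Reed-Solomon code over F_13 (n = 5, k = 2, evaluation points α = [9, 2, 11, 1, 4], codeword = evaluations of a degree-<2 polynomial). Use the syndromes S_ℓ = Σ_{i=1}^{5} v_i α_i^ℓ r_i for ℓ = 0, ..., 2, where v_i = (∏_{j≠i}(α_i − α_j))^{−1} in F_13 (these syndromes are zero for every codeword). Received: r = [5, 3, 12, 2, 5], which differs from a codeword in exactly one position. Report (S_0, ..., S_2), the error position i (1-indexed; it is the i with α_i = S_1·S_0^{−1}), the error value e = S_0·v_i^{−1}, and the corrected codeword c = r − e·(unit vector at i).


S = (5, 6, 2), error at position 1, error magnitude e = 8, c = [10, 3, 12, 2, 5].

Step 1: column multipliers v_i = (∏_{j≠i}(α_i − α_j))^{−1} mod 13.
  i = 1 (α = 9): (9−2)(9−11)(9−1)(9−4) = 7·(−2)·8·5 = −560 ≡ 12, so v_1 = 12^{−1} = 12 (mod 13).
  i = 2 (α = 2): (2−9)(2−11)(2−1)(2−4) = (−7)·(−9)·1·(−2) = −126 ≡ 4, so v_2 = 4^{−1} = 10 (mod 13).
  i = 3 (α = 11): (11−9)(11−2)(11−1)(11−4) = 2·9·10·7 = 1260 ≡ 12, so v_3 = 12^{−1} = 12 (mod 13).
  i = 4 (α = 1): (1−9)(1−2)(1−11)(1−4) = (−8)·(−1)·(−10)·(−3) = 240 ≡ 6, so v_4 = 6^{−1} = 11 (mod 13).
  i = 5 (α = 4): (4−9)(4−2)(4−11)(4−1) = (−5)·2·(−7)·3 = 210 ≡ 2, so v_5 = 2^{−1} = 7 (mod 13).
  v = [12, 10, 12, 11, 7].
Step 2: syndromes of r = [5, 3, 12, 2, 5] (all sums mod 13).
  S_0 = Σ v_i r_i = 12·5 + 10·3 + 12·12 + 11·2 + 7·5 = 291 ≡ 5.
  S_1 = Σ v_i α_i r_i = 12·9·5 + 10·2·3 + 12·11·12 + 11·1·2 + 7·4·5 = 2346 ≡ 6.
  α_i^2 mod 13 = [3, 4, 4, 1, 3].
  S_2 = Σ v_i α_i^2 r_i = 12·3·5 + 10·4·3 + 12·4·12 + 11·1·2 + 7·3·5 = 1003 ≡ 2.
  S = (5, 6, 2) ≠ 0, so r is not a codeword (an error is present).
Step 3: locate the error. For a single error e at position i, S_ℓ = v_i·e·α_i^ℓ, so α_err = S_1/S_0.
  S_0^{−1} = 5^{−1} = 8 (mod 13), so α_err = 6·8 = 48 ≡ 9 = α_1. Error position i = 1.
  Consistency check: S_2/S_1 = 2·11 = 22 ≡ 9 = α_err ✓ (single-error assumption holds).
Step 4: error magnitude e = S_0/v_1 = S_0·∏_{j≠1}(α_1 − α_j) = 5·12 = 60 ≡ 8 (mod 13).
Step 5: correct position 1: c_1 = r_1 − e = 5 − 8 ≡ 10 (mod 13). Hence c = [10, 3, 12, 2, 5].
  Check: interpolating c through the α_i gives m(x) = 1 + 1·x (degree < 2) with m(α_i) = c_i for every i, so c is indeed a codeword.


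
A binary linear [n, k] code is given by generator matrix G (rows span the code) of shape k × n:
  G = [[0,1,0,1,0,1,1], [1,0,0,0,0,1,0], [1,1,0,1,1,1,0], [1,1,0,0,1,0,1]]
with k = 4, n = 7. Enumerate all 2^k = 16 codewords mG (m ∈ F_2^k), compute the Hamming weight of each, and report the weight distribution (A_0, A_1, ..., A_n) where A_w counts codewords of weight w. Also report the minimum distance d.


Weight distribution: A_0 = 1, A_1 = 1, A_2 = 2, A_3 = 6, A_4 = 5, A_5 = 1. Minimum distance d = 1.

Enumerate all 2^4 = 16 messages m ∈ F_2^4.
For each, compute codeword c = mG in F_2^7, then tally its weight.
  m = 0000 → c = 0000000, weight = 0.
  m = 1000 → c = 0101011, weight = 4.
  m = 0100 → c = 1000010, weight = 2.
  m = 1100 → c = 1101001, weight = 4.
  m = 0010 → c = 1101110, weight = 5.
  m = 1010 → c = 1000101, weight = 3.
  m = 0110 → c = 0101100, weight = 3.
  m = 1110 → c = 0000111, weight = 3.
  m = 0001 → c = 1100101, weight = 4.
  m = 1001 → c = 1001110, weight = 4.
  m = 0101 → c = 0100111, weight = 4.
  m = 1101 → c = 0001100, weight = 2.
  m = 0011 → c = 0001011, weight = 3.
  m = 1011 → c = 0100000, weight = 1.
  m = 0111 → c = 1001001, weight = 3.
  m = 1111 → c = 1100010, weight = 3.
Tally weights:
  weight 0: 1 codewords.
  weight 1: 1 codewords.
  weight 2: 2 codewords.
  weight 3: 6 codewords.
  weight 4: 5 codewords.
  weight 5: 1 codewords.
Minimum distance d = smallest w > 0 with A_w > 0 = 1.
Sanity: Σ A_w = 16 = 2^4 = 16 ✓.


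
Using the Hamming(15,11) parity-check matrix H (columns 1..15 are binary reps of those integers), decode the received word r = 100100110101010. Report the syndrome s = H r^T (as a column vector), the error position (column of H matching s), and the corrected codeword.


s = (0, 0, 1, 0)^T, error position = 2, corrected codeword c = 110100110101010

Compute s = H r^T mod 2 one row at a time:
  s_1 = 1 + 0 + 1 + 0 + 1 + 0 + 1 + 0 = 4 ≡ 0 (mod 2).
  s_2 = 1 + 0 + 0 + 1 + 1 + 0 + 1 + 0 = 4 ≡ 0 (mod 2).
  s_3 = 0 + 0 + 0 + 1 + 1 + 0 + 1 + 0 = 3 ≡ 1 (mod 2).
  s_4 = 1 + 0 + 0 + 1 + 0 + 0 + 0 + 0 = 2 ≡ 0 (mod 2).
s = (0, 0, 1, 0)^T — this equals column 2 of H (binary 0010), so error is at position 2.
Correct: flip bit 2 of r = 100100110101010 to get c = 110100110101010.


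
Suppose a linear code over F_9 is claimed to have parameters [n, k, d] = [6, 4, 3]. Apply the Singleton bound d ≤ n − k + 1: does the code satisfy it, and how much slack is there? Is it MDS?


Singleton RHS = n − k + 1 = 3, slack = 0, bound satisfied, MDS.

Singleton bound: d ≤ n − k + 1.
Here n = 6, k = 4, so n − k + 1 = 3.
Given d = 3, check d ≤ 3: YES.
Slack = (n − k + 1) − d = 0.
The code is MDS (slack = 0).
Description: the claimed parameters are [6, 4, 3]_9; such a code would be MDS (meets Singleton bound).


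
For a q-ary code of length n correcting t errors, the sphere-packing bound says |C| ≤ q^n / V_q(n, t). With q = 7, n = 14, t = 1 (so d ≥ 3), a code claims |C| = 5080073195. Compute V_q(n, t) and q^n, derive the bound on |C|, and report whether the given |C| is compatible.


V_q(n, t) = 85, q^n = 678223072849, Hamming bound = 7979094974, |C| = 5080073195 ≤ bound (satisfied).

Step 1: Compute V_q(n, t) = Σ_{j=0}^1 C(n, j) (q−1)^j.
  j = 0: C(14,0)·(6)^0 = 1·1 = 1.
  j = 1: C(14,1)·(6)^1 = 14·6 = 84.
  V_q(n, t) = 1 + 84 = 85.
Step 2: q^n = 7^14 = 678223072849.
Step 3: Hamming bound ⌊q^n / V_q(n,t)⌋ = ⌊678223072849/85⌋ = 7979094974.
Step 4: Compare |C| = 5080073195 to 7979094974: satisfied.
The claimed |C| lies below the Hamming bound.


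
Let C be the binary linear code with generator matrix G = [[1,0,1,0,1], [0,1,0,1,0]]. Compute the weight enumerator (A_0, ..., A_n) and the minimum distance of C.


Weight distribution: A_0 = 1, A_2 = 1, A_3 = 1, A_5 = 1. Minimum distance d = 2.

Enumerate all 2^2 = 4 messages m ∈ F_2^2.
For each, compute codeword c = mG in F_2^5, then tally its weight.
  m = 00 → c = 00000, weight = 0.
  m = 10 → c = 10101, weight = 3.
  m = 01 → c = 01010, weight = 2.
  m = 11 → c = 11111, weight = 5.
Tally weights:
  weight 0: 1 codewords.
  weight 2: 1 codewords.
  weight 3: 1 codewords.
  weight 5: 1 codewords.
Minimum distance d = smallest w > 0 with A_w > 0 = 2.
Sanity: Σ A_w = 4 = 2^2 = 4 ✓.


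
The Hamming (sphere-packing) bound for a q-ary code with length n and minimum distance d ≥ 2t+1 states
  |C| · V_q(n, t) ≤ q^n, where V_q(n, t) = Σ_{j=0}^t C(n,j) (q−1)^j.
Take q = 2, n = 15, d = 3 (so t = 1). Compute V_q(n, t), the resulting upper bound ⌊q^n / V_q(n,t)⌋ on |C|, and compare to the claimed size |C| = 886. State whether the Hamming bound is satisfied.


V_q(n, t) = 16, q^n = 32768, Hamming bound = 2048, |C| = 886 ≤ bound (satisfied).

Step 1: Compute V_q(n, t) = Σ_{j=0}^1 C(n, j) (q−1)^j.
  j = 0: C(15,0)·(1)^0 = 1·1 = 1.
  j = 1: C(15,1)·(1)^1 = 15·1 = 15.
  V_q(n, t) = 1 + 15 = 16.
Step 2: q^n = 2^15 = 32768.
Step 3: Hamming bound ⌊q^n / V_q(n,t)⌋ = ⌊32768/16⌋ = 2048.
Step 4: Compare |C| = 886 to 2048: satisfied.
The claimed |C| lies below the Hamming bound.


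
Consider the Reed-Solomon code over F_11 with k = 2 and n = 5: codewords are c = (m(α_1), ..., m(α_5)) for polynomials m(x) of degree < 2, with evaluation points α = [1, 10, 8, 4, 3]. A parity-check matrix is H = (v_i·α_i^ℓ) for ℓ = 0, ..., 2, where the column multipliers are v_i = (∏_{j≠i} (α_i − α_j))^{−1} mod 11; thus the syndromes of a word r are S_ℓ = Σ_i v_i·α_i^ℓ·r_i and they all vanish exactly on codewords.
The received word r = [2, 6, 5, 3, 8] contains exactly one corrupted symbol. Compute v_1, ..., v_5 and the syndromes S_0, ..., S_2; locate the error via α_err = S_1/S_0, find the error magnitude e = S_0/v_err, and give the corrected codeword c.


S = (7, 7, 7), error at position 1, error magnitude e = 6, c = [7, 6, 5, 3, 8].

Step 1: column multipliers v_i = (∏_{j≠i}(α_i − α_j))^{−1} mod 11.
  i = 1 (α = 1): (1−10)(1−8)(1−4)(1−3) = (−9)·(−7)·(−3)·(−2) = 378 ≡ 4, so v_1 = 4^{−1} = 3 (mod 11).
  i = 2 (α = 10): (10−1)(10−8)(10−4)(10−3) = 9·2·6·7 = 756 ≡ 8, so v_2 = 8^{−1} = 7 (mod 11).
  i = 3 (α = 8): (8−1)(8−10)(8−4)(8−3) = 7·(−2)·4·5 = −280 ≡ 6, so v_3 = 6^{−1} = 2 (mod 11).
  i = 4 (α = 4): (4−1)(4−10)(4−8)(4−3) = 3·(−6)·(−4)·1 = 72 ≡ 6, so v_4 = 6^{−1} = 2 (mod 11).
  i = 5 (α = 3): (3−1)(3−10)(3−8)(3−4) = 2·(−7)·(−5)·(−1) = −70 ≡ 7, so v_5 = 7^{−1} = 8 (mod 11).
  v = [3, 7, 2, 2, 8].
Step 2: syndromes of r = [2, 6, 5, 3, 8] (all sums mod 11).
  S_0 = Σ v_i r_i = 3·2 + 7·6 + 2·5 + 2·3 + 8·8 = 128 ≡ 7.
  S_1 = Σ v_i α_i r_i = 3·1·2 + 7·10·6 + 2·8·5 + 2·4·3 + 8·3·8 = 722 ≡ 7.
  α_i^2 mod 11 = [1, 1, 9, 5, 9].
  S_2 = Σ v_i α_i^2 r_i = 3·1·2 + 7·1·6 + 2·9·5 + 2·5·3 + 8·9·8 = 744 ≡ 7.
  S = (7, 7, 7) ≠ 0, so r is not a codeword (an error is present).
Step 3: locate the error. For a single error e at position i, S_ℓ = v_i·e·α_i^ℓ, so α_err = S_1/S_0.
  S_0^{−1} = 7^{−1} = 8 (mod 11), so α_err = 7·8 = 56 ≡ 1 = α_1. Error position i = 1.
  Consistency check: S_2/S_1 = 7·8 = 56 ≡ 1 = α_err ✓ (single-error assumption holds).
Step 4: error magnitude e = S_0/v_1 = S_0·∏_{j≠1}(α_1 − α_j) = 7·4 = 28 ≡ 6 (mod 11).
Step 5: correct position 1: c_1 = r_1 − e = 2 − 6 ≡ 7 (mod 11). Hence c = [7, 6, 5, 3, 8].
  Check: interpolating c through the α_i gives m(x) = 1 + 6·x (degree < 2) with m(α_i) = c_i for every i, so c is indeed a codeword.


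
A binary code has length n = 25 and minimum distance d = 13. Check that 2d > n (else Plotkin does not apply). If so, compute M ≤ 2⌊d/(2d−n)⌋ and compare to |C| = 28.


Plotkin bound M ≤ 26; given |C| = 28 > bound (violated).

Check applicability: 2d = 26, n = 25.
2d − n = 1 > 0, so Plotkin applies.
Compute d/(2d−n) = 13/1 ≈ 13.0000.
⌊d/(2d−n)⌋ = 13.
Plotkin bound: M ≤ 2·13 = 26.
Given |C| = 28, check: VIOLATED.
This |C| is above the Plotkin bound, so no binary code with n = 25, d = 13 and 28 codewords exists.


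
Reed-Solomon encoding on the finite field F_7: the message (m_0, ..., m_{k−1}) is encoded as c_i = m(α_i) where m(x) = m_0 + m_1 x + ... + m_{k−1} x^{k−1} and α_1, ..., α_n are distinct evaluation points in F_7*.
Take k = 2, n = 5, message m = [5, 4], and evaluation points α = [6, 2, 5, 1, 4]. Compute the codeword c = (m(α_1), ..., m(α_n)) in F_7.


c = [1, 6, 4, 2, 0]

Message polynomial: m(x) = 5 + 4·x (mod 7).
For each evaluation point α_i, compute m(α_i) mod 7:
  α_1 = 6: Horner steps 4 → 1, so m(6) = 1.
  α_2 = 2: Horner steps 4 → 6, so m(2) = 6.
  α_3 = 5: Horner steps 4 → 4, so m(5) = 4.
  α_4 = 1: Horner steps 4 → 2, so m(1) = 2.
  α_5 = 4: Horner steps 4 → 0, so m(4) = 0.
Codeword c = [1, 6, 4, 2, 0] ∈ F_7^5.


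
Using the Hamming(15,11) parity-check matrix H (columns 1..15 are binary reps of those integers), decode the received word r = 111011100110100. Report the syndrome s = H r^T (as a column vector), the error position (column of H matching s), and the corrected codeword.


s = (1, 0, 0, 0)^T, error position = 8, corrected codeword c = 111011110110100

Compute s = H r^T mod 2 one row at a time:
  s_1 = 0 + 0 + 1 + 1 + 0 + 1 + 0 + 0 = 3 ≡ 1 (mod 2).
  s_2 = 0 + 1 + 1 + 1 + 0 + 1 + 0 + 0 = 4 ≡ 0 (mod 2).
  s_3 = 1 + 1 + 1 + 1 + 1 + 1 + 0 + 0 = 6 ≡ 0 (mod 2).
  s_4 = 1 + 1 + 1 + 1 + 0 + 1 + 1 + 0 = 6 ≡ 0 (mod 2).
s = (1, 0, 0, 0)^T — this equals column 8 of H (binary 1000), so error is at position 8.
Correct: flip bit 8 of r = 111011100110100 to get c = 111011110110100.


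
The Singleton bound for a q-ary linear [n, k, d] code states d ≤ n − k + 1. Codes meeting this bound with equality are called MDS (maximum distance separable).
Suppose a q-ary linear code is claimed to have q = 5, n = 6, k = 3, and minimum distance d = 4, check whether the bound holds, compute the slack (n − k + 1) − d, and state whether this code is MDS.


Singleton RHS = n − k + 1 = 4, slack = 0, bound satisfied, MDS.

Singleton bound: d ≤ n − k + 1.
Here n = 6, k = 3, so n − k + 1 = 4.
Given d = 4, check d ≤ 4: YES.
Slack = (n − k + 1) − d = 0.
The code is MDS (slack = 0).
Description: the claimed parameters are [6, 3, 4]_5; such a code would be MDS (meets Singleton bound).


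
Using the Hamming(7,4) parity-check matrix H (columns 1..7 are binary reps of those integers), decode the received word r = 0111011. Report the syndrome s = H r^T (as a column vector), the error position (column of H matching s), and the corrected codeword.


s = (1, 0, 0)^T, error position = 4, corrected codeword c = 0110011

Compute s = H r^T mod 2 one row at a time:
  s_1 = 1 + 0 + 1 + 1 = 3 ≡ 1 (mod 2).
  s_2 = 1 + 1 + 1 + 1 = 4 ≡ 0 (mod 2).
  s_3 = 0 + 1 + 0 + 1 = 2 ≡ 0 (mod 2).
s = (1, 0, 0)^T — this equals column 4 of H (binary 100), so error is at position 4.
Correct: flip bit 4 of r = 0111011 to get c = 0110011.


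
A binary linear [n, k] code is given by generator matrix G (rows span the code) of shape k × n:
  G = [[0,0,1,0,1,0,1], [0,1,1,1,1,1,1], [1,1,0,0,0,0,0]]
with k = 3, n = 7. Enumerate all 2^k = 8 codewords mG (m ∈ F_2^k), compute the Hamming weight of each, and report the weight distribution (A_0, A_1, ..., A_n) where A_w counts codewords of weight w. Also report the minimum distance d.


Weight distribution: A_0 = 1, A_2 = 1, A_3 = 3, A_5 = 1, A_6 = 2. Minimum distance d = 2.

Enumerate all 2^3 = 8 messages m ∈ F_2^3.
For each, compute codeword c = mG in F_2^7, then tally its weight.
  m = 000 → c = 0000000, weight = 0.
  m = 100 → c = 0010101, weight = 3.
  m = 010 → c = 0111111, weight = 6.
  m = 110 → c = 0101010, weight = 3.
  m = 001 → c = 1100000, weight = 2.
  m = 101 → c = 1110101, weight = 5.
  m = 011 → c = 1011111, weight = 6.
  m = 111 → c = 1001010, weight = 3.
Tally weights:
  weight 0: 1 codewords.
  weight 2: 1 codewords.
  weight 3: 3 codewords.
  weight 5: 1 codewords.
  weight 6: 2 codewords.
Minimum distance d = smallest w > 0 with A_w > 0 = 2.
Sanity: Σ A_w = 8 = 2^3 = 8 ✓.


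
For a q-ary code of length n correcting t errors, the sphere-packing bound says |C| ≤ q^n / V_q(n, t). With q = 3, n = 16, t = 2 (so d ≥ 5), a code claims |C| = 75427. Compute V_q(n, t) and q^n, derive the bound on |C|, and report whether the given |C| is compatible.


V_q(n, t) = 513, q^n = 43046721, Hamming bound = 83911, |C| = 75427 ≤ bound (satisfied).

Step 1: Compute V_q(n, t) = Σ_{j=0}^2 C(n, j) (q−1)^j.
  j = 0: C(16,0)·(2)^0 = 1·1 = 1.
  j = 1: C(16,1)·(2)^1 = 16·2 = 32.
  j = 2: C(16,2)·(2)^2 = 120·4 = 480.
  V_q(n, t) = 1 + 32 + 480 = 513.
Step 2: q^n = 3^16 = 43046721.
Step 3: Hamming bound ⌊q^n / V_q(n,t)⌋ = ⌊43046721/513⌋ = 83911.
Step 4: Compare |C| = 75427 to 83911: satisfied.
The claimed |C| lies below the Hamming bound.


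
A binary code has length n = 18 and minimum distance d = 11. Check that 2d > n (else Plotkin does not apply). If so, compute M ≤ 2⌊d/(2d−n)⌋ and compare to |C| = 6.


Plotkin bound M ≤ 4; given |C| = 6 > bound (violated).

Check applicability: 2d = 22, n = 18.
2d − n = 4 > 0, so Plotkin applies.
Compute d/(2d−n) = 11/4 ≈ 2.7500.
⌊d/(2d−n)⌋ = 2.
Plotkin bound: M ≤ 2·2 = 4.
Given |C| = 6, check: VIOLATED.
This |C| is above the Plotkin bound, so no binary code with n = 18, d = 11 and 6 codewords exists.


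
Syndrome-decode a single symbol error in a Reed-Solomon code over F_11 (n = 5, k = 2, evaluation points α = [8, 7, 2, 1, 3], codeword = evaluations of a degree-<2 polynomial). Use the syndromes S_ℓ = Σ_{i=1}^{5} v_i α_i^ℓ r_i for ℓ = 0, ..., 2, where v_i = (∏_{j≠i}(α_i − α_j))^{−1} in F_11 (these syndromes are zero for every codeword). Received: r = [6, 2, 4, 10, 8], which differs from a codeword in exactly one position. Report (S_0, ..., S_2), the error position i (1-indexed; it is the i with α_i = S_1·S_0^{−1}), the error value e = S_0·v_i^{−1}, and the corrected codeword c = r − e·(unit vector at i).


S = (3, 3, 3), error at position 4, error magnitude e = 10, c = [6, 2, 4, 0, 8].

Step 1: column multipliers v_i = (∏_{j≠i}(α_i − α_j))^{−1} mod 11.
  i = 1 (α = 8): (8−7)(8−2)(8−1)(8−3) = 1·6·7·5 = 210 ≡ 1, so v_1 = 1^{−1} = 1 (mod 11).
  i = 2 (α = 7): (7−8)(7−2)(7−1)(7−3) = (−1)·5·6·4 = −120 ≡ 1, so v_2 = 1^{−1} = 1 (mod 11).
  i = 3 (α = 2): (2−8)(2−7)(2−1)(2−3) = (−6)·(−5)·1·(−1) = −30 ≡ 3, so v_3 = 3^{−1} = 4 (mod 11).
  i = 4 (α = 1): (1−8)(1−7)(1−2)(1−3) = (−7)·(−6)·(−1)·(−2) = 84 ≡ 7, so v_4 = 7^{−1} = 8 (mod 11).
  i = 5 (α = 3): (3−8)(3−7)(3−2)(3−1) = (−5)·(−4)·1·2 = 40 ≡ 7, so v_5 = 7^{−1} = 8 (mod 11).
  v = [1, 1, 4, 8, 8].
Step 2: syndromes of r = [6, 2, 4, 10, 8] (all sums mod 11).
  S_0 = Σ v_i r_i = 1·6 + 1·2 + 4·4 + 8·10 + 8·8 = 168 ≡ 3.
  S_1 = Σ v_i α_i r_i = 1·8·6 + 1·7·2 + 4·2·4 + 8·1·10 + 8·3·8 = 366 ≡ 3.
  α_i^2 mod 11 = [9, 5, 4, 1, 9].
  S_2 = Σ v_i α_i^2 r_i = 1·9·6 + 1·5·2 + 4·4·4 + 8·1·10 + 8·9·8 = 784 ≡ 3.
  S = (3, 3, 3) ≠ 0, so r is not a codeword (an error is present).
Step 3: locate the error. For a single error e at position i, S_ℓ = v_i·e·α_i^ℓ, so α_err = S_1/S_0.
  S_0^{−1} = 3^{−1} = 4 (mod 11), so α_err = 3·4 = 12 ≡ 1 = α_4. Error position i = 4.
  Consistency check: S_2/S_1 = 3·4 = 12 ≡ 1 = α_err ✓ (single-error assumption holds).
Step 4: error magnitude e = S_0/v_4 = S_0·∏_{j≠4}(α_4 − α_j) = 3·7 = 21 ≡ 10 (mod 11).
Step 5: correct position 4: c_4 = r_4 − e = 10 − 10 ≡ 0 (mod 11). Hence c = [6, 2, 4, 0, 8].
  Check: interpolating c through the α_i gives m(x) = 7 + 4·x (degree < 2) with m(α_i) = c_i for every i, so c is indeed a codeword.


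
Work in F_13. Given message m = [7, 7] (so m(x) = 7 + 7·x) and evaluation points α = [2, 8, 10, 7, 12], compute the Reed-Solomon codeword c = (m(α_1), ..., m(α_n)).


c = [8, 11, 12, 4, 0]

Message polynomial: m(x) = 7 + 7·x (mod 13).
For each evaluation point α_i, compute m(α_i) mod 13:
  α_1 = 2: Horner steps 7 → 8, so m(2) = 8.
  α_2 = 8: Horner steps 7 → 11, so m(8) = 11.
  α_3 = 10: Horner steps 7 → 12, so m(10) = 12.
  α_4 = 7: Horner steps 7 → 4, so m(7) = 4.
  α_5 = 12: Horner steps 7 → 0, so m(12) = 0.
Codeword c = [8, 11, 12, 4, 0] ∈ F_13^5.


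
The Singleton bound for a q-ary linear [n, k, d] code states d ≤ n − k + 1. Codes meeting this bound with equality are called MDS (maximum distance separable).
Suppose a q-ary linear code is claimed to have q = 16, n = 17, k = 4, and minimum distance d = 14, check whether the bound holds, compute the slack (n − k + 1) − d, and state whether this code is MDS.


Singleton RHS = n − k + 1 = 14, slack = 0, bound satisfied, MDS.

Singleton bound: d ≤ n − k + 1.
Here n = 17, k = 4, so n − k + 1 = 14.
Given d = 14, check d ≤ 14: YES.
Slack = (n − k + 1) − d = 0.
The code is MDS (slack = 0).
Description: the claimed parameters are [17, 4, 14]_16; such a code would be MDS (meets Singleton bound).


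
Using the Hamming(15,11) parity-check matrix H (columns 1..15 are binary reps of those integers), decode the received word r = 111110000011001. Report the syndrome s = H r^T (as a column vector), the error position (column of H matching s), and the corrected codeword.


s = (1, 0, 0, 1)^T, error position = 9, corrected codeword c = 111110001011001

Compute s = H r^T mod 2 one row at a time:
  s_1 = 0 + 0 + 0 + 1 + 1 + 0 + 0 + 1 = 3 ≡ 1 (mod 2).
  s_2 = 1 + 1 + 0 + 0 + 1 + 0 + 0 + 1 = 4 ≡ 0 (mod 2).
  s_3 = 1 + 1 + 0 + 0 + 0 + 1 + 0 + 1 = 4 ≡ 0 (mod 2).
  s_4 = 1 + 1 + 1 + 0 + 0 + 1 + 0 + 1 = 5 ≡ 1 (mod 2).
s = (1, 0, 0, 1)^T — this equals column 9 of H (binary 1001), so error is at position 9.
Correct: flip bit 9 of r = 111110000011001 to get c = 111110001011001.


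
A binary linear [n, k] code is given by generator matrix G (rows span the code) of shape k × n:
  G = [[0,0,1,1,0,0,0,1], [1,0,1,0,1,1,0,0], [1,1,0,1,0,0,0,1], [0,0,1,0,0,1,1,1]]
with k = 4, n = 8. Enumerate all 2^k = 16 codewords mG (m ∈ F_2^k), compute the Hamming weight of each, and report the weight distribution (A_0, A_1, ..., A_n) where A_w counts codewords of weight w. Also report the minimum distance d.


Weight distribution: A_0 = 1, A_3 = 4, A_4 = 5, A_5 = 4, A_6 = 2. Minimum distance d = 3.

Enumerate all 2^4 = 16 messages m ∈ F_2^4.
For each, compute codeword c = mG in F_2^8, then tally its weight.
  m = 0000 → c = 00000000, weight = 0.
  m = 1000 → c = 00110001, weight = 3.
  m = 0100 → c = 10101100, weight = 4.
  m = 1100 → c = 10011101, weight = 5.
  m = 0010 → c = 11010001, weight = 4.
  m = 1010 → c = 11100000, weight = 3.
  m = 0110 → c = 01111101, weight = 6.
  m = 1110 → c = 01001100, weight = 3.
  m = 0001 → c = 00100111, weight = 4.
  m = 1001 → c = 00010110, weight = 3.
  m = 0101 → c = 10001011, weight = 4.
  m = 1101 → c = 10111010, weight = 5.
  m = 0011 → c = 11110110, weight = 6.
  m = 1011 → c = 11000111, weight = 5.
  m = 0111 → c = 01011010, weight = 4.
  m = 1111 → c = 01101011, weight = 5.
Tally weights:
  weight 0: 1 codewords.
  weight 3: 4 codewords.
  weight 4: 5 codewords.
  weight 5: 4 codewords.
  weight 6: 2 codewords.
Minimum distance d = smallest w > 0 with A_w > 0 = 3.
Sanity: Σ A_w = 16 = 2^4 = 16 ✓.


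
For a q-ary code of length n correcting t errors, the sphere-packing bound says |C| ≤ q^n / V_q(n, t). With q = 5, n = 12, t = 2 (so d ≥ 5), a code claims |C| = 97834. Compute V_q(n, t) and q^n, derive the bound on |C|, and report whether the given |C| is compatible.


V_q(n, t) = 1105, q^n = 244140625, Hamming bound = 220941, |C| = 97834 ≤ bound (satisfied).

Step 1: Compute V_q(n, t) = Σ_{j=0}^2 C(n, j) (q−1)^j.
  j = 0: C(12,0)·(4)^0 = 1·1 = 1.
  j = 1: C(12,1)·(4)^1 = 12·4 = 48.
  j = 2: C(12,2)·(4)^2 = 66·16 = 1056.
  V_q(n, t) = 1 + 48 + 1056 = 1105.
Step 2: q^n = 5^12 = 244140625.
Step 3: Hamming bound ⌊q^n / V_q(n,t)⌋ = ⌊244140625/1105⌋ = 220941.
Step 4: Compare |C| = 97834 to 220941: satisfied.
The claimed |C| lies below the Hamming bound.


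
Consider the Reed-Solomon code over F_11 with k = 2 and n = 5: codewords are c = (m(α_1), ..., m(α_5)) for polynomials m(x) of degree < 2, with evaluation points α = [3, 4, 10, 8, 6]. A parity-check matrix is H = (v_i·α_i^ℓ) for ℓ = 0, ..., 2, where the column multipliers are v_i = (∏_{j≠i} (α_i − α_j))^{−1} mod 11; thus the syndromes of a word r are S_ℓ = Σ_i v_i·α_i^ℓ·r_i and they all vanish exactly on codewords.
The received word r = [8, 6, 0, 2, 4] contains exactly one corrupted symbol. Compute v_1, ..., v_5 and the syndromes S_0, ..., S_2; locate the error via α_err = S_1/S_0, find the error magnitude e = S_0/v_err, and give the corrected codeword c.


S = (2, 6, 7), error at position 1, error magnitude e = 1, c = [7, 6, 0, 2, 4].

Step 1: column multipliers v_i = (∏_{j≠i}(α_i − α_j))^{−1} mod 11.
  i = 1 (α = 3): (3−4)(3−10)(3−8)(3−6) = (−1)·(−7)·(−5)·(−3) = 105 ≡ 6, so v_1 = 6^{−1} = 2 (mod 11).
  i = 2 (α = 4): (4−3)(4−10)(4−8)(4−6) = 1·(−6)·(−4)·(−2) = −48 ≡ 7, so v_2 = 7^{−1} = 8 (mod 11).
  i = 3 (α = 10): (10−3)(10−4)(10−8)(10−6) = 7·6·2·4 = 336 ≡ 6, so v_3 = 6^{−1} = 2 (mod 11).
  i = 4 (α = 8): (8−3)(8−4)(8−10)(8−6) = 5·4·(−2)·2 = −80 ≡ 8, so v_4 = 8^{−1} = 7 (mod 11).
  i = 5 (α = 6): (6−3)(6−4)(6−10)(6−8) = 3·2·(−4)·(−2) = 48 ≡ 4, so v_5 = 4^{−1} = 3 (mod 11).
  v = [2, 8, 2, 7, 3].
Step 2: syndromes of r = [8, 6, 0, 2, 4] (all sums mod 11).
  S_0 = Σ v_i r_i = 2·8 + 8·6 + 2·0 + 7·2 + 3·4 = 90 ≡ 2.
  S_1 = Σ v_i α_i r_i = 2·3·8 + 8·4·6 + 2·10·0 + 7·8·2 + 3·6·4 = 424 ≡ 6.
  α_i^2 mod 11 = [9, 5, 1, 9, 3].
  S_2 = Σ v_i α_i^2 r_i = 2·9·8 + 8·5·6 + 2·1·0 + 7·9·2 + 3·3·4 = 546 ≡ 7.
  S = (2, 6, 7) ≠ 0, so r is not a codeword (an error is present).
Step 3: locate the error. For a single error e at position i, S_ℓ = v_i·e·α_i^ℓ, so α_err = S_1/S_0.
  S_0^{−1} = 2^{−1} = 6 (mod 11), so α_err = 6·6 = 36 ≡ 3 = α_1. Error position i = 1.
  Consistency check: S_2/S_1 = 7·2 = 14 ≡ 3 = α_err ✓ (single-error assumption holds).
Step 4: error magnitude e = S_0/v_1 = S_0·∏_{j≠1}(α_1 − α_j) = 2·6 = 12 ≡ 1 (mod 11).
Step 5: correct position 1: c_1 = r_1 − e = 8 − 1 ≡ 7 (mod 11). Hence c = [7, 6, 0, 2, 4].
  Check: interpolating c through the α_i gives m(x) = 10 + 10·x (degree < 2) with m(α_i) = c_i for every i, so c is indeed a codeword.
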